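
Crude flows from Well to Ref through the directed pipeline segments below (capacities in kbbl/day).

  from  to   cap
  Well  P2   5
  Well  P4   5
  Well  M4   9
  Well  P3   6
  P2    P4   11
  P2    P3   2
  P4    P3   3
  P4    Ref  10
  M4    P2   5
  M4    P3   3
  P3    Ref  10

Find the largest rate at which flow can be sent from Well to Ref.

Augment Well→P4→Ref: bottleneck 5, flow now 5.
Augment Well→P3→Ref: bottleneck 6, flow now 11.
Augment Well→P2→P4→Ref: bottleneck 5, flow now 16.
Augment Well→M4→P3→Ref: bottleneck 3, flow now 19.
Augment Well→M4→P2→P3→Ref: bottleneck 1, flow now 20.
No augmenting path remains; maximum flow = 20.
In the residual graph, reachable from Well: {Well, P2, P4, M4, P3}.
Min-cut edges: P4→Ref (10), P3→Ref (10); capacity 10 + 10 = 20.
This cut is saturated, so no flow can exceed 20.

20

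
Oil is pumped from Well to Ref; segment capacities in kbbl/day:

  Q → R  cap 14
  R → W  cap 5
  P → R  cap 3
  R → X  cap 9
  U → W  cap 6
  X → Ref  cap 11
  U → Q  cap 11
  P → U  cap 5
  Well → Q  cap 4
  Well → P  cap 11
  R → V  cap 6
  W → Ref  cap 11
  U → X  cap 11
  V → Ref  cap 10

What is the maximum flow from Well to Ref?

Augment Well→P→R→V→Ref: bottleneck 3, flow now 3.
Augment Well→P→U→W→Ref: bottleneck 5, flow now 8.
Augment Well→Q→R→V→Ref: bottleneck 3, flow now 11.
Augment Well→Q→R→W→Ref: bottleneck 1, flow now 12.
No augmenting path remains; maximum flow = 12.
In the residual graph, reachable from Well: {Well, P}.
Min-cut edges: Well→Q (4), P→R (3), P→U (5); capacity 4 + 3 + 5 = 12.
This cut is saturated, so no flow can exceed 12.

12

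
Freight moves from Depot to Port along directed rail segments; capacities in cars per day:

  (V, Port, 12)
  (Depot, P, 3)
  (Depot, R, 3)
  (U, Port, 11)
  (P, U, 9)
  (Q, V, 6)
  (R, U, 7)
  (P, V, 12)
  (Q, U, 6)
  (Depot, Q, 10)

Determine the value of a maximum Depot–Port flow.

16

Augment Depot→P→U→Port: bottleneck 3, flow now 3.
Augment Depot→Q→U→Port: bottleneck 6, flow now 9.
Augment Depot→Q→V→Port: bottleneck 4, flow now 13.
Augment Depot→R→U→Port: bottleneck 2, flow now 15.
Augment Depot→R→U→P→V→Port: bottleneck 1, flow now 16. (uses reverse residual edge)
No augmenting path remains; maximum flow = 16.
In the residual graph, reachable from Depot: {Depot}.
Min-cut edges: Depot→P (3), Depot→Q (10), Depot→R (3); capacity 3 + 10 + 3 = 16.
This cut is saturated, so no flow can exceed 16.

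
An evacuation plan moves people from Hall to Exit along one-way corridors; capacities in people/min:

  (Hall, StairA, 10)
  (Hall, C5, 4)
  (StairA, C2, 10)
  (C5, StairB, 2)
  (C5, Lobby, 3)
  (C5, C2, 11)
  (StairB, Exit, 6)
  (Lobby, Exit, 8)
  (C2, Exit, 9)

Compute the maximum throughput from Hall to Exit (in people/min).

13

Augment Hall→StairA→C2→Exit: bottleneck 9, flow now 9.
Augment Hall→C5→StairB→Exit: bottleneck 2, flow now 11.
Augment Hall→C5→Lobby→Exit: bottleneck 2, flow now 13.
No augmenting path remains; maximum flow = 13.
In the residual graph, reachable from Hall: {Hall, StairA, C2}.
Min-cut edges: Hall→C5 (4), C2→Exit (9); capacity 4 + 9 = 13.
This cut is saturated, so no flow can exceed 13.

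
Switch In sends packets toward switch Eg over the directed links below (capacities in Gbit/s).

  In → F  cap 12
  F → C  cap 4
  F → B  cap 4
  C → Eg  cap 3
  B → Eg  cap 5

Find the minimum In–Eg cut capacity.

7

Augment In→F→C→Eg: bottleneck 3, flow now 3.
Augment In→F→B→Eg: bottleneck 4, flow now 7.
No augmenting path remains; maximum flow = 7.
By max-flow min-cut, the minimum cut capacity equals the max flow.
In the residual graph, reachable from In: {In, F, C}.
Min-cut edges: F→B (4), C→Eg (3); capacity 4 + 3 = 7.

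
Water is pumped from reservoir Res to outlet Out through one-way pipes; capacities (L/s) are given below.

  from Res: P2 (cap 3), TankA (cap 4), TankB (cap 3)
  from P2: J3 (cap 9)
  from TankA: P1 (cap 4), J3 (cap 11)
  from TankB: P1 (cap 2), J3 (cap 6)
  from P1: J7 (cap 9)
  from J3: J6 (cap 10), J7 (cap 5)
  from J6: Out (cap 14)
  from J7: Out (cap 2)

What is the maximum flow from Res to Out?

10

Augment Res→P2→J3→J6→Out: bottleneck 3, flow now 3.
Augment Res→TankA→P1→J7→Out: bottleneck 2, flow now 5.
Augment Res→TankA→J3→J6→Out: bottleneck 2, flow now 7.
Augment Res→TankB→J3→J6→Out: bottleneck 3, flow now 10.
No augmenting path remains; maximum flow = 10.
In the residual graph, reachable from Res: {Res}.
Min-cut edges: Res→P2 (3), Res→TankA (4), Res→TankB (3); capacity 3 + 4 + 3 = 10.
This cut is saturated, so no flow can exceed 10.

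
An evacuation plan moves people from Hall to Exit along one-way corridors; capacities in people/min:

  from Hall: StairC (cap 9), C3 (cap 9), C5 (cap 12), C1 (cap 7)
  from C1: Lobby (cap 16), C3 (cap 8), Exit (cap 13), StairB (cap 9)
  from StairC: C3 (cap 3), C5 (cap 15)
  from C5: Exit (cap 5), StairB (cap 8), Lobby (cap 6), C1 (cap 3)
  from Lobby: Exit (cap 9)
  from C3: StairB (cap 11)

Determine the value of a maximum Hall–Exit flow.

Augment Hall→C1→Exit: bottleneck 7, flow now 7.
Augment Hall→C5→Exit: bottleneck 5, flow now 12.
Augment Hall→C5→C1→Exit: bottleneck 3, flow now 15.
Augment Hall→C5→Lobby→Exit: bottleneck 4, flow now 19.
Augment Hall→StairC→C5→Lobby→Exit: bottleneck 2, flow now 21.
No augmenting path remains; maximum flow = 21.
In the residual graph, reachable from Hall: {Hall, StairC, C5, C3, StairB}.
Min-cut edges: Hall→C1 (7), C5→C1 (3), C5→Lobby (6), C5→Exit (5); capacity 7 + 3 + 6 + 5 = 21.
This cut is saturated, so no flow can exceed 21.

21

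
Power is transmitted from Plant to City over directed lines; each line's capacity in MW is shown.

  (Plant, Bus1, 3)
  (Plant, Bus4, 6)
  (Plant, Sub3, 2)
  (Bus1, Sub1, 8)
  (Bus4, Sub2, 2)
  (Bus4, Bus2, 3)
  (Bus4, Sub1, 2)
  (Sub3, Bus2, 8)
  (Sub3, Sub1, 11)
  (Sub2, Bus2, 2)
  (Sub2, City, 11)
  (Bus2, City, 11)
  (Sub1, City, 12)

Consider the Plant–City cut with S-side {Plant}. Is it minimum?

Yes — it is a minimum cut (capacity 11).

Given cut capacity: 3 + 6 + 2 = 11.
Augment Plant→Bus1→Sub1→City: bottleneck 3, flow now 3.
Augment Plant→Bus4→Sub2→City: bottleneck 2, flow now 5.
Augment Plant→Bus4→Bus2→City: bottleneck 3, flow now 8.
Augment Plant→Bus4→Sub1→City: bottleneck 1, flow now 9.
Augment Plant→Sub3→Bus2→City: bottleneck 2, flow now 11.
No augmenting path remains; maximum flow = 11.
Cut capacity 11 equals the max flow, so it is a minimum cut.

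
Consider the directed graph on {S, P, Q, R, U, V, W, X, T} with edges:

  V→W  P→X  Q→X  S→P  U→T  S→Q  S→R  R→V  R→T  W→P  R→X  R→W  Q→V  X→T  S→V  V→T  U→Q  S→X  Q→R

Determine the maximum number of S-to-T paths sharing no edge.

Assign every edge capacity 1; by Menger, the answer equals the max flow.
Path S→R→T (+1); total 1.
Path S→V→T (+1); total 2.
Path S→X→T (+1); total 3.
No residual S→T path; max flow = 3.
Certifying cut of size 3: {R→T, V→T, X→T}.

3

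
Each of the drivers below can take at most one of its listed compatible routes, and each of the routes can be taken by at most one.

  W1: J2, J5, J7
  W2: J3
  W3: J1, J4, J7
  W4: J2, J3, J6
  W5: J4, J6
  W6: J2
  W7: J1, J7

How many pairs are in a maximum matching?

Unit-capacity flow: source→left, listed edges, right→sink; max matching = max flow.
Augmenting path W1→J2 (+1); matched 1.
Augmenting path W2→J3 (+1); matched 2.
Augmenting path W3→J1 (+1); matched 3.
Augmenting path W4→J6 (+1); matched 4.
Augmenting path W5→J4 (+1); matched 5.
Augmenting path W7→J7 (+1); matched 6.
Augmenting path W6→J2→W1→J5 (+1); matched 7.
No augmenting path remains; maximum matching = 7.
König certificate: {W1, W2, W3, W4, W5, W6, W7} is a vertex cover of size 7 (every listed pair touches it), so no matching can be larger.

7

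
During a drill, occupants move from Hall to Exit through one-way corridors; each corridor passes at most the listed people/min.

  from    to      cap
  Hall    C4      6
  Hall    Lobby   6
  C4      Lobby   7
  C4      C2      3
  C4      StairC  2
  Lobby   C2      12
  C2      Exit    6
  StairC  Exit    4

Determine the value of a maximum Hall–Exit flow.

8

Augment Hall→C4→C2→Exit: bottleneck 3, flow now 3.
Augment Hall→C4→StairC→Exit: bottleneck 2, flow now 5.
Augment Hall→Lobby→C2→Exit: bottleneck 3, flow now 8.
No augmenting path remains; maximum flow = 8.
In the residual graph, reachable from Hall: {Hall, C4, Lobby, C2}.
Min-cut edges: C4→StairC (2), C2→Exit (6); capacity 2 + 6 = 8.
This cut is saturated, so no flow can exceed 8.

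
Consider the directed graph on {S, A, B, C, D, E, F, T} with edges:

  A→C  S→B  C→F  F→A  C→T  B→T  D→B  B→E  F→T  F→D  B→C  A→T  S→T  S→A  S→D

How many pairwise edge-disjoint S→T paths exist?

4

Assign every edge capacity 1; by Menger, the answer equals the max flow.
Path S→T (+1); total 1.
Path S→A→T (+1); total 2.
Path S→B→T (+1); total 3.
Path S→D→B→C→T (+1); total 4.
No residual S→T path; max flow = 4.
Certifying cut of size 4: {S→A, S→B, S→D, S→T}.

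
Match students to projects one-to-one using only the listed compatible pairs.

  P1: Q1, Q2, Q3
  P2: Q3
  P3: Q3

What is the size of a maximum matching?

Unit-capacity flow: source→left, listed edges, right→sink; max matching = max flow.
Augmenting path P1→Q1 (+1); matched 1.
Augmenting path P2→Q3 (+1); matched 2.
No augmenting path remains; maximum matching = 2.
König certificate: {P1, Q3} is a vertex cover of size 2 (every listed pair touches it), so no matching can be larger.

2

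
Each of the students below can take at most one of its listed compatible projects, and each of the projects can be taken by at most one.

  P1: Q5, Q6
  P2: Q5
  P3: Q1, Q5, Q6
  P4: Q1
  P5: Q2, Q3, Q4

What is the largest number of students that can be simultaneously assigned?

4

Unit-capacity flow: source→left, listed edges, right→sink; max matching = max flow.
Augmenting path P1→Q5 (+1); matched 1.
Augmenting path P3→Q1 (+1); matched 2.
Augmenting path P5→Q2 (+1); matched 3.
Augmenting path P2→Q5→P1→Q6 (+1); matched 4.
No augmenting path remains; maximum matching = 4.
König certificate: {P5, Q1, Q5, Q6} is a vertex cover of size 4 (every listed pair touches it), so no matching can be larger.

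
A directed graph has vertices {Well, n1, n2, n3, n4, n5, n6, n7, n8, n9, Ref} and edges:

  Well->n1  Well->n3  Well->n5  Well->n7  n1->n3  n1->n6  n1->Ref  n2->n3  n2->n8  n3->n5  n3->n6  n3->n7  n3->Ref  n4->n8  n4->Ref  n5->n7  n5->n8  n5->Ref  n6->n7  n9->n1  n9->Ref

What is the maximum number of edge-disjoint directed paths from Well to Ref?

3

Assign every edge capacity 1; by Menger, the answer equals the max flow.
Path Well→n1→Ref (+1); total 1.
Path Well→n3→Ref (+1); total 2.
Path Well→n5→Ref (+1); total 3.
No residual Well→Ref path; max flow = 3.
Certifying cut of size 3: {Well→n1, Well→n3, Well→n5}.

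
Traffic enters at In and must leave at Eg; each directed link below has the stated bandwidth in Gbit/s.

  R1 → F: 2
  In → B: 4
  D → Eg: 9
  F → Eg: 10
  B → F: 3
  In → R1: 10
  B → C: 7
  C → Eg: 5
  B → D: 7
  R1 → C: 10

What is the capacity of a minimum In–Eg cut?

11

Augment In→B→F→Eg: bottleneck 3, flow now 3.
Augment In→B→D→Eg: bottleneck 1, flow now 4.
Augment In→R1→F→Eg: bottleneck 2, flow now 6.
Augment In→R1→C→Eg: bottleneck 5, flow now 11.
No augmenting path remains; maximum flow = 11.
By max-flow min-cut, the minimum cut capacity equals the max flow.
In the residual graph, reachable from In: {In, R1, C}.
Min-cut edges: In→B (4), R1→F (2), C→Eg (5); capacity 4 + 2 + 5 = 11.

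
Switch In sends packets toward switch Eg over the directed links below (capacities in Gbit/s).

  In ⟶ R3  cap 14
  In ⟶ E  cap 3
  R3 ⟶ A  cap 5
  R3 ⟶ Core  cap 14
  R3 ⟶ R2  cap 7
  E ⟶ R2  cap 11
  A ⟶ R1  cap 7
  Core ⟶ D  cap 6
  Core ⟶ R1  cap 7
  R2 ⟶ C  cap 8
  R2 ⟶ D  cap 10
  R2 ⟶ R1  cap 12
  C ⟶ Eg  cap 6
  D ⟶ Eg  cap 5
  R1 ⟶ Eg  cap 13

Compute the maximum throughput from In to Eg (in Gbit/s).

17

Augment In→R3→A→R1→Eg: bottleneck 5, flow now 5.
Augment In→R3→Core→D→Eg: bottleneck 5, flow now 10.
Augment In→R3→Core→R1→Eg: bottleneck 4, flow now 14.
Augment In→E→R2→C→Eg: bottleneck 3, flow now 17.
No augmenting path remains; maximum flow = 17.
In the residual graph, reachable from In: {In}.
Min-cut edges: In→R3 (14), In→E (3); capacity 14 + 3 = 17.
This cut is saturated, so no flow can exceed 17.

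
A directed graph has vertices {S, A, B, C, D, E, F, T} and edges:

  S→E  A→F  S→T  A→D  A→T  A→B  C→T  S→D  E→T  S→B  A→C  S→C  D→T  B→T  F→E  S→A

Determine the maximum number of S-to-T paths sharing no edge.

6

Assign every edge capacity 1; by Menger, the answer equals the max flow.
Path S→T (+1); total 1.
Path S→A→T (+1); total 2.
Path S→B→T (+1); total 3.
Path S→C→T (+1); total 4.
Path S→D→T (+1); total 5.
Path S→E→T (+1); total 6.
No residual S→T path; max flow = 6.
Certifying cut of size 6: {S→A, S→B, S→C, S→D, S→E, S→T}.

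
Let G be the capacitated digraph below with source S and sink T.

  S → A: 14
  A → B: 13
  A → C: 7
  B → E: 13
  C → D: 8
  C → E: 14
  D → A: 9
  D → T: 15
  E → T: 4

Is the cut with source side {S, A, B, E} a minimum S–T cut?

Given cut capacity: 7 + 4 = 11.
Augment S→A→B→E→T: bottleneck 4, flow now 4.
Augment S→A→C→D→T: bottleneck 7, flow now 11.
No augmenting path remains; maximum flow = 11.
Cut capacity 11 equals the max flow, so it is a minimum cut.

Yes — it is a minimum cut (capacity 11).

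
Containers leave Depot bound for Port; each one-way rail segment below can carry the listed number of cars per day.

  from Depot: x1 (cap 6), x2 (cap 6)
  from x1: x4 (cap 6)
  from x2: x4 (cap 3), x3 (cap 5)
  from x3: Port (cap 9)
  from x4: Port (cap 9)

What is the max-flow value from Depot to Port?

12

Augment Depot→x1→x4→Port: bottleneck 6, flow now 6.
Augment Depot→x2→x3→Port: bottleneck 5, flow now 11.
Augment Depot→x2→x4→Port: bottleneck 1, flow now 12.
No augmenting path remains; maximum flow = 12.
In the residual graph, reachable from Depot: {Depot}.
Min-cut edges: Depot→x1 (6), Depot→x2 (6); capacity 6 + 6 = 12.
This cut is saturated, so no flow can exceed 12.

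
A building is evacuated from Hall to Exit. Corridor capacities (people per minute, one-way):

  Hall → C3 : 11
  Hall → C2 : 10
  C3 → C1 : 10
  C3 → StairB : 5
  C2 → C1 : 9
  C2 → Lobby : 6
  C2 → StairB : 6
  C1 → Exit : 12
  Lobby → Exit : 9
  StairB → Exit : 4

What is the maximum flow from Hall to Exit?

Augment Hall→C3→C1→Exit: bottleneck 10, flow now 10.
Augment Hall→C3→StairB→Exit: bottleneck 1, flow now 11.
Augment Hall→C2→C1→Exit: bottleneck 2, flow now 13.
Augment Hall→C2→Lobby→Exit: bottleneck 6, flow now 19.
Augment Hall→C2→StairB→Exit: bottleneck 2, flow now 21.
No augmenting path remains; maximum flow = 21.
In the residual graph, reachable from Hall: {Hall}.
Min-cut edges: Hall→C3 (11), Hall→C2 (10); capacity 11 + 10 = 21.
This cut is saturated, so no flow can exceed 21.

21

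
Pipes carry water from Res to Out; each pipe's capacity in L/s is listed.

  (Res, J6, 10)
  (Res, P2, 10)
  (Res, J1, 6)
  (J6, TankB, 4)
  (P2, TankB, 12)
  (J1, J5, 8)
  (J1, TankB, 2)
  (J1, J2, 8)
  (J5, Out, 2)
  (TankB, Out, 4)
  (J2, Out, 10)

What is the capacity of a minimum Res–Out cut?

10

Augment Res→J6→TankB→Out: bottleneck 4, flow now 4.
Augment Res→J1→J5→Out: bottleneck 2, flow now 6.
Augment Res→J1→J2→Out: bottleneck 4, flow now 10.
No augmenting path remains; maximum flow = 10.
By max-flow min-cut, the minimum cut capacity equals the max flow.
In the residual graph, reachable from Res: {Res, J6, P2, TankB}.
Min-cut edges: Res→J1 (6), TankB→Out (4); capacity 6 + 4 = 10.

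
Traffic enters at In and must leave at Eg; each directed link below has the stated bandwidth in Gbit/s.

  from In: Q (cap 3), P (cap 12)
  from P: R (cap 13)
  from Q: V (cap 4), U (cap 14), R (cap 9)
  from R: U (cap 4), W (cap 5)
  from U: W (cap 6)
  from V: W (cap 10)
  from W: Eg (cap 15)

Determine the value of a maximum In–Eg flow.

12

Augment In→P→R→W→Eg: bottleneck 5, flow now 5.
Augment In→Q→U→W→Eg: bottleneck 3, flow now 8.
Augment In→P→R→U→W→Eg: bottleneck 3, flow now 11.
Augment In→P→R→U→Q→V→W→Eg: bottleneck 1, flow now 12. (uses reverse residual edge)
No augmenting path remains; maximum flow = 12.
In the residual graph, reachable from In: {In, P, R}.
Min-cut edges: In→Q (3), R→U (4), R→W (5); capacity 3 + 4 + 5 = 12.
This cut is saturated, so no flow can exceed 12.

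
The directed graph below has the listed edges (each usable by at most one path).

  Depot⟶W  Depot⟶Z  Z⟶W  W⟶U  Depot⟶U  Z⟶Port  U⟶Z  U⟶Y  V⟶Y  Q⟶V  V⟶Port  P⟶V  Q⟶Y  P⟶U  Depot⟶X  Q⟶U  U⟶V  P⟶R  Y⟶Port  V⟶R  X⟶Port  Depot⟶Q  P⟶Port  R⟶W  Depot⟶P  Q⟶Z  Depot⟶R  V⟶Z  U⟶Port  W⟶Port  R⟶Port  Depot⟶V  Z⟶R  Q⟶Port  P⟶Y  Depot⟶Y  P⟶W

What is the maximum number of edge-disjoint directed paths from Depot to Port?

9

Assign every edge capacity 1; by Menger, the answer equals the max flow.
Path Depot→P→Port (+1); total 1.
Path Depot→Q→Port (+1); total 2.
Path Depot→R→Port (+1); total 3.
Path Depot→U→Port (+1); total 4.
Path Depot→V→Port (+1); total 5.
Path Depot→W→Port (+1); total 6.
Path Depot→X→Port (+1); total 7.
Path Depot→Y→Port (+1); total 8.
Path Depot→Z→Port (+1); total 9.
No residual Depot→Port path; max flow = 9.
Certifying cut of size 9: {Depot→P, Depot→Q, Depot→R, Depot→U, Depot→V, Depot→W, Depot→X, Depot→Y, Depot→Z}.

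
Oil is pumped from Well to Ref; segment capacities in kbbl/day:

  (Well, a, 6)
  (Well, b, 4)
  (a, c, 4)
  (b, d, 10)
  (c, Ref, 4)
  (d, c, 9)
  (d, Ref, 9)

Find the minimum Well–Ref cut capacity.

8

Augment Well→a→c→Ref: bottleneck 4, flow now 4.
Augment Well→b→d→Ref: bottleneck 4, flow now 8.
No augmenting path remains; maximum flow = 8.
By max-flow min-cut, the minimum cut capacity equals the max flow.
In the residual graph, reachable from Well: {Well, a}.
Min-cut edges: Well→b (4), a→c (4); capacity 4 + 4 = 8.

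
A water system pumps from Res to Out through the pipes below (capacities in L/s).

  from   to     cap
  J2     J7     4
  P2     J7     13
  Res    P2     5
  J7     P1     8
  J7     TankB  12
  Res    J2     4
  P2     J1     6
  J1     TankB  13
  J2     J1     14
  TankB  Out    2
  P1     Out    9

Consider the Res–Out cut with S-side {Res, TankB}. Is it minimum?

Given cut capacity: 4 + 5 + 2 = 11.
Augment Res→J2→J1→TankB→Out: bottleneck 2, flow now 2.
Augment Res→J2→J7→P1→Out: bottleneck 2, flow now 4.
Augment Res→P2→J7→P1→Out: bottleneck 5, flow now 9.
No augmenting path remains; maximum flow = 9.
In the residual graph, reachable from Res: {Res}.
Min-cut edges: Res→J2 (4), Res→P2 (5); capacity 4 + 5 = 9.
Cut capacity 11 exceeds the max flow 9, so it is not minimum.

No — its capacity is 11, but the minimum cut has capacity 9.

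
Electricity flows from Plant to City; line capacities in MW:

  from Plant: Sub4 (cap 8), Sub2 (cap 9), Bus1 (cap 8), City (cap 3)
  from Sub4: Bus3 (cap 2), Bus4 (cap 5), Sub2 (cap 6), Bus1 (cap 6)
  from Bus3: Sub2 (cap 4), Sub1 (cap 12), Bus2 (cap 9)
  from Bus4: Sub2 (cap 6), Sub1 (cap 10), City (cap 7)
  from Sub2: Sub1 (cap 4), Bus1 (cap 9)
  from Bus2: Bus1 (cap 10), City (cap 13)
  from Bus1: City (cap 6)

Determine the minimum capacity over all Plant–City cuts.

16

Augment Plant→City: bottleneck 3, flow now 3.
Augment Plant→Bus1→City: bottleneck 6, flow now 9.
Augment Plant→Sub4→Bus4→City: bottleneck 5, flow now 14.
Augment Plant→Sub4→Bus3→Bus2→City: bottleneck 2, flow now 16.
No augmenting path remains; maximum flow = 16.
By max-flow min-cut, the minimum cut capacity equals the max flow.
In the residual graph, reachable from Plant: {Plant, Sub4, Sub2, Sub1, Bus1}.
Min-cut edges: Plant→City (3), Sub4→Bus3 (2), Sub4→Bus4 (5), Bus1→City (6); capacity 3 + 2 + 5 + 6 = 16.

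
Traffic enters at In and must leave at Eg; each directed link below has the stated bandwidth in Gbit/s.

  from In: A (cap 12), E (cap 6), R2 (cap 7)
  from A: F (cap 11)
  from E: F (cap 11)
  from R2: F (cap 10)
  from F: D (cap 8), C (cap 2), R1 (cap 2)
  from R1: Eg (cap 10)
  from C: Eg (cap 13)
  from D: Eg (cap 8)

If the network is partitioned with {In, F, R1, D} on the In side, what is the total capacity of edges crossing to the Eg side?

Edges leaving {In, F, R1, D}: In→A (12), In→E (6), In→R2 (7), F→C (2), R1→Eg (10), D→Eg (8).
Cut capacity = 12 + 6 + 7 + 2 + 10 + 8 = 45.

45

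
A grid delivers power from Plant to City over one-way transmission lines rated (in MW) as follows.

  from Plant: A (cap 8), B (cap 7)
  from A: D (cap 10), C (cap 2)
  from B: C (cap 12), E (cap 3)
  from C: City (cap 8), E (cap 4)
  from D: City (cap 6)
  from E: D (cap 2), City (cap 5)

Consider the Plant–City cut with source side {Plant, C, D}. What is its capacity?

33

Edges leaving {Plant, C, D}: Plant→A (8), Plant→B (7), C→E (4), C→City (8), D→City (6).
Cut capacity = 8 + 7 + 4 + 8 + 6 = 33.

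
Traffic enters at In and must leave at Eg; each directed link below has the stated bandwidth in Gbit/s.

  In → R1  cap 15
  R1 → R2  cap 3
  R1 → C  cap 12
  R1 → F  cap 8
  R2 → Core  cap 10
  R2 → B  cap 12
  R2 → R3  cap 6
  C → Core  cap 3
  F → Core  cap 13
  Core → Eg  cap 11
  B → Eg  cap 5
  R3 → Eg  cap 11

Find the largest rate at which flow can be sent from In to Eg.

Augment In→R1→R2→Core→Eg: bottleneck 3, flow now 3.
Augment In→R1→C→Core→Eg: bottleneck 3, flow now 6.
Augment In→R1→F→Core→Eg: bottleneck 5, flow now 11.
Augment In→R1→F→Core→R2→B→Eg: bottleneck 3, flow now 14. (uses reverse residual edge)
No augmenting path remains; maximum flow = 14.
In the residual graph, reachable from In: {In, R1, C}.
Min-cut edges: R1→R2 (3), R1→F (8), C→Core (3); capacity 3 + 8 + 3 = 14.
This cut is saturated, so no flow can exceed 14.

14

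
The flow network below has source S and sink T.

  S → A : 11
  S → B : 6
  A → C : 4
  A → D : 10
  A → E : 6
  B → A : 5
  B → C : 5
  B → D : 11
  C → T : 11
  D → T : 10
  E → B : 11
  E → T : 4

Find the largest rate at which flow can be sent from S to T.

Augment S→A→C→T: bottleneck 4, flow now 4.
Augment S→A→D→T: bottleneck 7, flow now 11.
Augment S→B→C→T: bottleneck 5, flow now 16.
Augment S→B→D→T: bottleneck 1, flow now 17.
No augmenting path remains; maximum flow = 17.
In the residual graph, reachable from S: {S}.
Min-cut edges: S→A (11), S→B (6); capacity 11 + 6 = 17.
This cut is saturated, so no flow can exceed 17.

17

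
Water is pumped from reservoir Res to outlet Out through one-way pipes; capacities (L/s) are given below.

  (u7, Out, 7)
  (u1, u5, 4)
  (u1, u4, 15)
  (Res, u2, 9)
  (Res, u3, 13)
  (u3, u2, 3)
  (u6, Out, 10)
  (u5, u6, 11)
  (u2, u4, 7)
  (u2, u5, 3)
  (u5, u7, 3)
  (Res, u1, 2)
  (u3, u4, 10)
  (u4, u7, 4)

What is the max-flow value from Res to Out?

Augment Res→u1→u4→u7→Out: bottleneck 2, flow now 2.
Augment Res→u2→u4→u7→Out: bottleneck 2, flow now 4.
Augment Res→u2→u5→u6→Out: bottleneck 3, flow now 7.
Augment Res→u2→u4→u1→u5→u6→Out: bottleneck 2, flow now 9. (uses reverse residual edge)
No augmenting path remains; maximum flow = 9.
In the residual graph, reachable from Res: {Res, u2, u3, u4}.
Min-cut edges: Res→u1 (2), u2→u5 (3), u4→u7 (4); capacity 2 + 3 + 4 = 9.
This cut is saturated, so no flow can exceed 9.

9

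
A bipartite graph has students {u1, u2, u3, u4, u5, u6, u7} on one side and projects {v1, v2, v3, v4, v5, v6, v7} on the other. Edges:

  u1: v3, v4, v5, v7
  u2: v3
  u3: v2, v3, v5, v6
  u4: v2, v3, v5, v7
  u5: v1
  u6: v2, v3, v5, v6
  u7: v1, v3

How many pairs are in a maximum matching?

Unit-capacity flow: source→left, listed edges, right→sink; max matching = max flow.
Augmenting path u1→v3 (+1); matched 1.
Augmenting path u3→v2 (+1); matched 2.
Augmenting path u4→v5 (+1); matched 3.
Augmenting path u5→v1 (+1); matched 4.
Augmenting path u6→v6 (+1); matched 5.
Augmenting path u2→v3→u1→v4 (+1); matched 6.
No augmenting path remains; maximum matching = 6.
König certificate: {u1, u3, u4, u6, v1, v3} is a vertex cover of size 6 (every listed pair touches it), so no matching can be larger.

6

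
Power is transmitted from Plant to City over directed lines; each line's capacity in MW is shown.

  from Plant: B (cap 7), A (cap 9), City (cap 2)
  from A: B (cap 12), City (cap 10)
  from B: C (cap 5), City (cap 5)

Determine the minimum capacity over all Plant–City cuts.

Augment Plant→City: bottleneck 2, flow now 2.
Augment Plant→A→City: bottleneck 9, flow now 11.
Augment Plant→B→City: bottleneck 5, flow now 16.
No augmenting path remains; maximum flow = 16.
By max-flow min-cut, the minimum cut capacity equals the max flow.
In the residual graph, reachable from Plant: {Plant, B, C}.
Min-cut edges: Plant→A (9), Plant→City (2), B→City (5); capacity 9 + 2 + 5 = 16.

16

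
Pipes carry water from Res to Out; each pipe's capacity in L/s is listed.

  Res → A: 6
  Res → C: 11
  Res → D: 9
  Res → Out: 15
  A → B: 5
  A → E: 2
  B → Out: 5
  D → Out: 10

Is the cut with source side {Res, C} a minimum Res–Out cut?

No — its capacity is 30, but the minimum cut has capacity 29.

Given cut capacity: 6 + 9 + 15 = 30.
Augment Res→Out: bottleneck 15, flow now 15.
Augment Res→D→Out: bottleneck 9, flow now 24.
Augment Res→A→B→Out: bottleneck 5, flow now 29.
No augmenting path remains; maximum flow = 29.
In the residual graph, reachable from Res: {Res, A, C, E}.
Min-cut edges: Res→D (9), Res→Out (15), A→B (5); capacity 9 + 15 + 5 = 29.
Cut capacity 30 exceeds the max flow 29, so it is not minimum.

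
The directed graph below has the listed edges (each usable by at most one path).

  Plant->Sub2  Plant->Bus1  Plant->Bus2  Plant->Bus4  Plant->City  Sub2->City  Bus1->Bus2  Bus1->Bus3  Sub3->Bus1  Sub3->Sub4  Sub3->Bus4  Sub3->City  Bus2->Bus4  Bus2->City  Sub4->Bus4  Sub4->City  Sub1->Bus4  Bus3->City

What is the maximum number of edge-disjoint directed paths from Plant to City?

Assign every edge capacity 1; by Menger, the answer equals the max flow.
Path Plant→City (+1); total 1.
Path Plant→Sub2→City (+1); total 2.
Path Plant→Bus2→City (+1); total 3.
Path Plant→Bus1→Bus3→City (+1); total 4.
No residual Plant→City path; max flow = 4.
Certifying cut of size 4: {Plant→Bus1, Plant→Bus2, Plant→City, Plant→Sub2}.

4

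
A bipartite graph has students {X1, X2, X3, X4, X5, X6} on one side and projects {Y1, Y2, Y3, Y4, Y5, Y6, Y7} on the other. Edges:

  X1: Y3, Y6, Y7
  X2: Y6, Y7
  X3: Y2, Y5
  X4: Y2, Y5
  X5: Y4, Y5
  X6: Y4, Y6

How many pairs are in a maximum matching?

6

Unit-capacity flow: source→left, listed edges, right→sink; max matching = max flow.
Augmenting path X1→Y3 (+1); matched 1.
Augmenting path X2→Y6 (+1); matched 2.
Augmenting path X3→Y2 (+1); matched 3.
Augmenting path X4→Y5 (+1); matched 4.
Augmenting path X5→Y4 (+1); matched 5.
Augmenting path X6→Y6→X2→Y7 (+1); matched 6.
No augmenting path remains; maximum matching = 6.
König certificate: {X1, X2, X3, X4, X5, X6} is a vertex cover of size 6 (every listed pair touches it), so no matching can be larger.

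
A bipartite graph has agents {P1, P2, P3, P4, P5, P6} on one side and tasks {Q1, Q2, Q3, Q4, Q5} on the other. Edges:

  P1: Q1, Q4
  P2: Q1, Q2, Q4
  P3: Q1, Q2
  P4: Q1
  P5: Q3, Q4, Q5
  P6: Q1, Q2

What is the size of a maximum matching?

Unit-capacity flow: source→left, listed edges, right→sink; max matching = max flow.
Augmenting path P1→Q1 (+1); matched 1.
Augmenting path P2→Q2 (+1); matched 2.
Augmenting path P5→Q3 (+1); matched 3.
Augmenting path P3→Q1→P1→Q4 (+1); matched 4.
No augmenting path remains; maximum matching = 4.
König certificate: {P5, Q1, Q2, Q4} is a vertex cover of size 4 (every listed pair touches it), so no matching can be larger.

4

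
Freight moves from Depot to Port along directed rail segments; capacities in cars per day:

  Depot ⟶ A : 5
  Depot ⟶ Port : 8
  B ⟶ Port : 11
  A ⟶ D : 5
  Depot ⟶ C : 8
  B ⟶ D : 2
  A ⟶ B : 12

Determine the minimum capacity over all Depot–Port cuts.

Augment Depot→Port: bottleneck 8, flow now 8.
Augment Depot→A→B→Port: bottleneck 5, flow now 13.
No augmenting path remains; maximum flow = 13.
By max-flow min-cut, the minimum cut capacity equals the max flow.
In the residual graph, reachable from Depot: {Depot, C}.
Min-cut edges: Depot→A (5), Depot→Port (8); capacity 5 + 8 = 13.

13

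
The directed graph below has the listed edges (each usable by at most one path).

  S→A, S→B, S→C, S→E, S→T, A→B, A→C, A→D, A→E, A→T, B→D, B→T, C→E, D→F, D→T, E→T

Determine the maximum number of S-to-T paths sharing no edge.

Assign every edge capacity 1; by Menger, the answer equals the max flow.
Path S→T (+1); total 1.
Path S→A→T (+1); total 2.
Path S→B→T (+1); total 3.
Path S→E→T (+1); total 4.
No residual S→T path; max flow = 4.
Certifying cut of size 4: {E→T, S→A, S→B, S→T}.

4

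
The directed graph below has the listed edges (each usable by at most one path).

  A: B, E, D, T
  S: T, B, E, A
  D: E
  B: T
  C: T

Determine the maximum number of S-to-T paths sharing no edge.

3

Assign every edge capacity 1; by Menger, the answer equals the max flow.
Path S→T (+1); total 1.
Path S→A→T (+1); total 2.
Path S→B→T (+1); total 3.
No residual S→T path; max flow = 3.
Certifying cut of size 3: {S→A, S→B, S→T}.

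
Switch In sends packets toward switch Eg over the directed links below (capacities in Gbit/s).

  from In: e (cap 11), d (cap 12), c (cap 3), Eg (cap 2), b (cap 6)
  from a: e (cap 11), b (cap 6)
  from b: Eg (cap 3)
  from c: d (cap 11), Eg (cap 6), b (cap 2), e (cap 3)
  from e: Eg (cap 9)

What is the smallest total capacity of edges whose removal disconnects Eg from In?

17

Augment In→Eg: bottleneck 2, flow now 2.
Augment In→b→Eg: bottleneck 3, flow now 5.
Augment In→c→Eg: bottleneck 3, flow now 8.
Augment In→e→Eg: bottleneck 9, flow now 17.
No augmenting path remains; maximum flow = 17.
By max-flow min-cut, the minimum cut capacity equals the max flow.
In the residual graph, reachable from In: {In, b, d, e}.
Min-cut edges: In→c (3), In→Eg (2), b→Eg (3), e→Eg (9); capacity 3 + 2 + 3 + 9 = 17.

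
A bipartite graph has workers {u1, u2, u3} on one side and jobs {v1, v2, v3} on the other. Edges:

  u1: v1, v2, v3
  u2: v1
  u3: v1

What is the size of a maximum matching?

Unit-capacity flow: source→left, listed edges, right→sink; max matching = max flow.
Augmenting path u1→v1 (+1); matched 1.
Augmenting path u2→v1→u1→v2 (+1); matched 2.
No augmenting path remains; maximum matching = 2.
König certificate: {u1, v1} is a vertex cover of size 2 (every listed pair touches it), so no matching can be larger.

2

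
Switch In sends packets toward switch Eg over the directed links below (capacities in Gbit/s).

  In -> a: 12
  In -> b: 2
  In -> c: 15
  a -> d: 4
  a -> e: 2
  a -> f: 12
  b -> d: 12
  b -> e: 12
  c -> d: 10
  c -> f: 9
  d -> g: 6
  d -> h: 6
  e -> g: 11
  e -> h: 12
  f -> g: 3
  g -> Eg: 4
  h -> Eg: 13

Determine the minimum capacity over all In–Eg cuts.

Augment In→a→d→g→Eg: bottleneck 4, flow now 4.
Augment In→a→e→h→Eg: bottleneck 2, flow now 6.
Augment In→b→d→h→Eg: bottleneck 2, flow now 8.
Augment In→c→d→h→Eg: bottleneck 4, flow now 12.
Augment In→c→d→b→e→h→Eg: bottleneck 2, flow now 14. (uses reverse residual edge)
No augmenting path remains; maximum flow = 14.
By max-flow min-cut, the minimum cut capacity equals the max flow.
In the residual graph, reachable from In: {In, a, c, d, f, g}.
Min-cut edges: In→b (2), a→e (2), d→h (6), g→Eg (4); capacity 2 + 2 + 6 + 4 = 14.

14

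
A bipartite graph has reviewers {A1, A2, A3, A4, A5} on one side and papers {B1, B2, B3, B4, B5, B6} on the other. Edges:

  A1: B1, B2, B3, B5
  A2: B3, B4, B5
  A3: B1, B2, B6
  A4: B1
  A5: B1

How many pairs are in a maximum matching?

4

Unit-capacity flow: source→left, listed edges, right→sink; max matching = max flow.
Augmenting path A1→B1 (+1); matched 1.
Augmenting path A2→B3 (+1); matched 2.
Augmenting path A3→B2 (+1); matched 3.
Augmenting path A4→B1→A1→B5 (+1); matched 4.
No augmenting path remains; maximum matching = 4.
König certificate: {A1, A2, A3, B1} is a vertex cover of size 4 (every listed pair touches it), so no matching can be larger.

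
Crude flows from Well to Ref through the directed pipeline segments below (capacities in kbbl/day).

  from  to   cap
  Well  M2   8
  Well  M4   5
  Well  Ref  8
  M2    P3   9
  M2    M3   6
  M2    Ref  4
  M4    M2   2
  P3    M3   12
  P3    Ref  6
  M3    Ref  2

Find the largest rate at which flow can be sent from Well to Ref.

18

Augment Well→Ref: bottleneck 8, flow now 8.
Augment Well→M2→Ref: bottleneck 4, flow now 12.
Augment Well→M2→P3→Ref: bottleneck 4, flow now 16.
Augment Well→M4→M2→P3→Ref: bottleneck 2, flow now 18.
No augmenting path remains; maximum flow = 18.
In the residual graph, reachable from Well: {Well, M4}.
Min-cut edges: Well→M2 (8), Well→Ref (8), M4→M2 (2); capacity 8 + 8 + 2 = 18.
This cut is saturated, so no flow can exceed 18.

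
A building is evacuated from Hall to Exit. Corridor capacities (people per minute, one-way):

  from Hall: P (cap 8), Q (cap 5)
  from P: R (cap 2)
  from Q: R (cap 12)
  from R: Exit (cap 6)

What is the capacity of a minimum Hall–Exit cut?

Augment Hall→P→R→Exit: bottleneck 2, flow now 2.
Augment Hall→Q→R→Exit: bottleneck 4, flow now 6.
No augmenting path remains; maximum flow = 6.
By max-flow min-cut, the minimum cut capacity equals the max flow.
In the residual graph, reachable from Hall: {Hall, P, Q, R}.
Min-cut edges: R→Exit (6); capacity 6 = 6.

6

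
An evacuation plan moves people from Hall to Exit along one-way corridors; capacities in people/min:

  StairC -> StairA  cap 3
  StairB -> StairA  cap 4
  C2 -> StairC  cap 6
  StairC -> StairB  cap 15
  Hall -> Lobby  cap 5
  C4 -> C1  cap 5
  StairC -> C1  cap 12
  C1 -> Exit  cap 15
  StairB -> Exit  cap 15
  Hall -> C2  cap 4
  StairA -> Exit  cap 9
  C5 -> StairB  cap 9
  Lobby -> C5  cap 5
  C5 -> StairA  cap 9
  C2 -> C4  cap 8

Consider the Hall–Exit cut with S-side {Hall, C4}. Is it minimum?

No — its capacity is 14, but the minimum cut has capacity 9.

Given cut capacity: 4 + 5 + 5 = 14.
Augment Hall→C2→StairC→StairB→Exit: bottleneck 4, flow now 4.
Augment Hall→Lobby→C5→StairB→Exit: bottleneck 5, flow now 9.
No augmenting path remains; maximum flow = 9.
In the residual graph, reachable from Hall: {Hall}.
Min-cut edges: Hall→C2 (4), Hall→Lobby (5); capacity 4 + 5 = 9.
Cut capacity 14 exceeds the max flow 9, so it is not minimum.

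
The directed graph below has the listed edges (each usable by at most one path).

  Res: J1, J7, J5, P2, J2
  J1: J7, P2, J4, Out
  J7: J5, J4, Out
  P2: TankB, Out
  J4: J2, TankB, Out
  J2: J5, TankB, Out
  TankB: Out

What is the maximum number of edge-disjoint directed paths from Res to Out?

Assign every edge capacity 1; by Menger, the answer equals the max flow.
Path Res→J1→Out (+1); total 1.
Path Res→J7→Out (+1); total 2.
Path Res→P2→Out (+1); total 3.
Path Res→J2→Out (+1); total 4.
No residual Res→Out path; max flow = 4.
Certifying cut of size 4: {Res→J1, Res→J2, Res→J7, Res→P2}.

4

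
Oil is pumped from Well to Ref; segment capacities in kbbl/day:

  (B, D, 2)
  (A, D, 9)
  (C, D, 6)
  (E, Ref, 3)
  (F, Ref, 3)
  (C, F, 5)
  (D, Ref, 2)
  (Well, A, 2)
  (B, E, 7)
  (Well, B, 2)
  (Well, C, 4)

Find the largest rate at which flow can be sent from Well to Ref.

Augment Well→A→D→Ref: bottleneck 2, flow now 2.
Augment Well→B→E→Ref: bottleneck 2, flow now 4.
Augment Well→C→F→Ref: bottleneck 3, flow now 7.
No augmenting path remains; maximum flow = 7.
In the residual graph, reachable from Well: {Well, A, C, D, F}.
Min-cut edges: Well→B (2), D→Ref (2), F→Ref (3); capacity 2 + 2 + 3 = 7.
This cut is saturated, so no flow can exceed 7.

7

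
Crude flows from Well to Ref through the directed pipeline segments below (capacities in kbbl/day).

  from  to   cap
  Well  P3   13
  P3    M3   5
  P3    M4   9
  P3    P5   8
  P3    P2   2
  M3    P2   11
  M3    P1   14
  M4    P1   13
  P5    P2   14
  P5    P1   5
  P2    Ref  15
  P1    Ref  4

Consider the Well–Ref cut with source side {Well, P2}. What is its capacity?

28

Edges leaving {Well, P2}: Well→P3 (13), P2→Ref (15).
Cut capacity = 13 + 15 = 28.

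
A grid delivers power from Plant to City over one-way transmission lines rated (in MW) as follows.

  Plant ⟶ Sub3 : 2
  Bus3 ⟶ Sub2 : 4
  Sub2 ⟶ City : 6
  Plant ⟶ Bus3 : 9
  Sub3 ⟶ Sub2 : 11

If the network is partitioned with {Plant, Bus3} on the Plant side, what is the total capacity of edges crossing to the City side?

Edges leaving {Plant, Bus3}: Plant→Sub3 (2), Bus3→Sub2 (4).
Cut capacity = 2 + 4 = 6.

6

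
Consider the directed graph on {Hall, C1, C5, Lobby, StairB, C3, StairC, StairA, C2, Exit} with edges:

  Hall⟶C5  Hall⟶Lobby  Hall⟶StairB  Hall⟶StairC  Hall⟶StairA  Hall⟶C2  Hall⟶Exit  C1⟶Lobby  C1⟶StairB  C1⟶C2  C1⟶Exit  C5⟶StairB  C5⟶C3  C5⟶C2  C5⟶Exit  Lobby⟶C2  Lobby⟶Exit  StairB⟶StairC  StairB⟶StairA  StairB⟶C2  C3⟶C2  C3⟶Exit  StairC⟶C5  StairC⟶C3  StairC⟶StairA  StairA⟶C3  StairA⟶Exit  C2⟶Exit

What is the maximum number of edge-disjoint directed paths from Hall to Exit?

Assign every edge capacity 1; by Menger, the answer equals the max flow.
Path Hall→Exit (+1); total 1.
Path Hall→C5→Exit (+1); total 2.
Path Hall→Lobby→Exit (+1); total 3.
Path Hall→StairA→Exit (+1); total 4.
Path Hall→C2→Exit (+1); total 5.
Path Hall→StairC→C3→Exit (+1); total 6.
No residual Hall→Exit path; max flow = 6.
Certifying cut of size 6: {C2→Exit, C3→Exit, C5→Exit, Hall→Exit, Hall→Lobby, StairA→Exit}.

6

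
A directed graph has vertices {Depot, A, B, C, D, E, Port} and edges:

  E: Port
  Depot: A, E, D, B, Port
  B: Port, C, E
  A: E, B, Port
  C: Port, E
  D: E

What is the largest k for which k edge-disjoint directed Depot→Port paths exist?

4

Assign every edge capacity 1; by Menger, the answer equals the max flow.
Path Depot→Port (+1); total 1.
Path Depot→A→Port (+1); total 2.
Path Depot→B→Port (+1); total 3.
Path Depot→E→Port (+1); total 4.
No residual Depot→Port path; max flow = 4.
Certifying cut of size 4: {Depot→A, Depot→B, Depot→Port, E→Port}.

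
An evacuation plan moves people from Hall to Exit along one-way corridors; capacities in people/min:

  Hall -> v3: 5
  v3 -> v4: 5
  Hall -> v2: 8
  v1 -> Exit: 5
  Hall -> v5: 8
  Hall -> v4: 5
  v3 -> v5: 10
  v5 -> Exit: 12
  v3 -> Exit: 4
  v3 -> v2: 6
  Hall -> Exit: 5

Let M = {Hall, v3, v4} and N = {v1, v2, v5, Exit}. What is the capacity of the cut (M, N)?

41

Edges leaving {Hall, v3, v4}: Hall→v2 (8), Hall→v5 (8), Hall→Exit (5), v3→v2 (6), v3→v5 (10), v3→Exit (4).
Cut capacity = 8 + 8 + 5 + 6 + 10 + 4 = 41.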